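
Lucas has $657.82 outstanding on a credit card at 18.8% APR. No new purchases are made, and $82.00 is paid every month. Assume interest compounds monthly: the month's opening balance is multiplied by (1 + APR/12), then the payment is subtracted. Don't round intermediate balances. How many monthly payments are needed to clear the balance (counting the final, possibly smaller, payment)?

9 months

Monthly rate r = 18.8%/12 = 1.56667% = 0.0156667.
Recurrence: B ← B·(1+r) − $82.00.
Month 1: interest $10.31; balance after payment $586.13.
Month 2: interest $9.18; balance after payment $513.31.
Closed form: n = −ln(1 − rB₀/P)/ln(1+r) = −ln(0.87432)/ln(1.01567) ≈ 8.640, so the balance reaches zero during payment 9.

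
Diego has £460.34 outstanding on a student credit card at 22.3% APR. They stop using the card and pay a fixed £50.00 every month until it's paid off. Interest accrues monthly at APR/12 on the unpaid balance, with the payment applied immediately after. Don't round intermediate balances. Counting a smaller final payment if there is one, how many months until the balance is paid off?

11 months

Monthly rate r = 22.3%/12 = 1.85833% = 0.0185833.
Recurrence: B ← B·(1+r) − £50.00.
Month 1: interest £8.55; balance after payment £418.89.
Month 2: interest £7.78; balance after payment £376.68.
Closed form: n = −ln(1 − rB₀/P)/ln(1+r) = −ln(0.82891)/ln(1.01858) ≈ 10.191, so the balance reaches zero during payment 11.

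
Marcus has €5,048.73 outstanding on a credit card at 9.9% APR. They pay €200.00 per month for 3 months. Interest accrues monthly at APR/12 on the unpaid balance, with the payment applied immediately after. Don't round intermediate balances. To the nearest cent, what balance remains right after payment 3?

€4,569.76

Monthly rate r = 9.9%/12 = 0.825% = 0.00825.
Each month: B ← B·(1+r) − €200.00.
Month 1: interest €41.65; balance after payment €4,890.38.
Month 2: interest €40.35; balance after payment €4,730.73.
Month 3: interest €39.03; balance after payment €4,569.76.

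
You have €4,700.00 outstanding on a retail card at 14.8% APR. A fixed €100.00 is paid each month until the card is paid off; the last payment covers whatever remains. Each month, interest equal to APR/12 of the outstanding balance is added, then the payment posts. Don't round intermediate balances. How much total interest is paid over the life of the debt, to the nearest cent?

€2,370.73

Monthly rate r = 14.8%/12 = 1.23333% = 0.0123333.
Payoff takes n = ⌈−ln(1 − rB₀/P)/ln(1+r)⌉ = ⌈70.706⌉ = 71 payments; the last is €70.73.
Total paid = 70·€100.00 + €70.73 = €7,070.73.
Total interest = total paid − principal = €7,070.73 − €4,700.00 = €2,370.73.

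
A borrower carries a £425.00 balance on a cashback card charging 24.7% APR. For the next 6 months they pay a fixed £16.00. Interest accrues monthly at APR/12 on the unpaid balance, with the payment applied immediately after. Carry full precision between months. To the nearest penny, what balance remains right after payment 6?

Monthly rate r = 24.7%/12 = 2.05833% = 0.0205833.
Each month: B ← B·(1+r) − £16.00.
Month 1: interest £8.75; balance after payment £417.75.
Month 2: interest £8.60; balance after payment £410.35.
Month 3: interest £8.45; balance after payment £402.79.
Month 4: interest £8.29; balance after payment £395.08.
Month 5: interest £8.13; balance after payment £387.22.
Month 6: interest £7.97; balance after payment £379.19.

£379.19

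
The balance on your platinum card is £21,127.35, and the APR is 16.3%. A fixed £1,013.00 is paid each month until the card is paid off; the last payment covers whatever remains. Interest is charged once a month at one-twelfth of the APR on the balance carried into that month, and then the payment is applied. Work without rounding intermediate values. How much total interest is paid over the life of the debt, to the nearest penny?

Monthly rate r = 16.3%/12 = 1.35833% = 0.0135833.
Payoff takes n = ⌈−ln(1 − rB₀/P)/ln(1+r)⌉ = ⌈24.688⌉ = 25 payments; the last is £698.82.
Total paid = 24·£1,013.00 + £698.82 = £25,010.82.
Total interest = total paid − principal = £25,010.82 − £21,127.35 = £3,883.47.

£3,883.47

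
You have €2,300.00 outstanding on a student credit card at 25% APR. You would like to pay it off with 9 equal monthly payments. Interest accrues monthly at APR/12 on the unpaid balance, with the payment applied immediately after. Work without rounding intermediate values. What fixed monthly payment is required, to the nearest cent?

Monthly rate r = 25%/12 = 2.08333% = 0.0208333.
Level-payment amortization: P = B₀·r / (1 − (1+r)^(−n)) = 2300.00·0.0208333 / (1 − 1.02083^(−9)).
Denominator 1 − (1+r)^(−9) = 0.169372288.
P = 47.9167 / 0.169372288 ≈ 282.91.

€282.91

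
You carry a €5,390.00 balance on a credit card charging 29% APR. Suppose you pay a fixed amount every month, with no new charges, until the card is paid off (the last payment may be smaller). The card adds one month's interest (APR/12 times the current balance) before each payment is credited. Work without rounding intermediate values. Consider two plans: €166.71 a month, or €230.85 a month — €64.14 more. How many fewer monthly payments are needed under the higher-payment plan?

29 fewer payments

Monthly rate r = 29%/12 = 2.41667% = 0.0241667.
At €166.71/mo: n = ⌈−ln(1 − rB₀/P)/ln(1+r)⌉ = 64 payments (last €111.27); total interest = total paid − €5,390.00 = €5,224.00.
At €230.85/mo: 35 payments (last €182.24); total interest €2,641.14.
Payments saved = 64 − 35 = 29.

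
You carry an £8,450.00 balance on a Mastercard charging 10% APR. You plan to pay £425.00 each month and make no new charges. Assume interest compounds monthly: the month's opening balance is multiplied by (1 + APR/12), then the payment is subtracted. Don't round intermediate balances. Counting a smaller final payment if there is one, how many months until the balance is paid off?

22 payments

Monthly rate r = 10%/12 = 0.833333% = 0.00833333.
Recurrence: B ← B·(1+r) − £425.00.
Month 1: interest £70.42; balance after payment £8,095.42.
Month 2: interest £67.46; balance after payment £7,737.88.
Closed form: n = −ln(1 − rB₀/P)/ln(1+r) = −ln(0.83431)/ln(1.00833) ≈ 21.828, so the balance reaches zero during payment 22.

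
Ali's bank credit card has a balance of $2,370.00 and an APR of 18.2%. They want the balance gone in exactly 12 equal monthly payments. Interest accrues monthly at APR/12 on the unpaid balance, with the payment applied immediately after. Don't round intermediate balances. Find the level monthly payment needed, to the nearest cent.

Monthly rate r = 18.2%/12 = 1.51667% = 0.0151667.
Level-payment amortization: P = B₀·r / (1 − (1+r)^(−n)) = 2370.00·0.0151667 / (1 − 1.01517^(−12)).
Denominator 1 − (1+r)^(−12) = 0.165258874.
P = 35.945 / 0.165258874 ≈ 217.51.

$217.51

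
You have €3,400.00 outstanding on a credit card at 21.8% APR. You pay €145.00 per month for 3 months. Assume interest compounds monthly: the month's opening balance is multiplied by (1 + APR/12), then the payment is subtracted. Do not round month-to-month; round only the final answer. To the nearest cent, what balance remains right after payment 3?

€3,145.74

Monthly rate r = 21.8%/12 = 1.81667% = 0.0181667.
Each month: B ← B·(1+r) − €145.00.
Month 1: interest €61.77; balance after payment €3,316.77.
Month 2: interest €60.25; balance after payment €3,232.02.
Month 3: interest €58.72; balance after payment €3,145.74.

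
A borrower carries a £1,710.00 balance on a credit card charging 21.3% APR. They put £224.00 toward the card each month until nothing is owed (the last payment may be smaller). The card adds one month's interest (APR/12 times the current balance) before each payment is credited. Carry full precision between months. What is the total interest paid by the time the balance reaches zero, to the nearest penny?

Monthly rate r = 21.3%/12 = 1.775% = 0.01775.
Payoff takes n = ⌈−ln(1 − rB₀/P)/ln(1+r)⌉ = ⌈8.276⌉ = 9 payments; the last is £62.17.
Total paid = 8·£224.00 + £62.17 = £1,854.17.
Total interest = total paid − principal = £1,854.17 − £1,710.00 = £144.17.

£144.17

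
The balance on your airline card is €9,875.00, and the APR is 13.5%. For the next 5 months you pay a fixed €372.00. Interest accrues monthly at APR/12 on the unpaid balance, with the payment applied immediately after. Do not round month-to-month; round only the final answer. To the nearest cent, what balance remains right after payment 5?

Monthly rate r = 13.5%/12 = 1.125% = 0.01125.
Each month: B ← B·(1+r) − €372.00.
Month 1: interest €111.09; balance after payment €9,614.09.
Month 2: interest €108.16; balance after payment €9,350.25.
Month 3: interest €105.19; balance after payment €9,083.44.
Month 4: interest €102.19; balance after payment €8,813.63.
Month 5: interest €99.15; balance after payment €8,540.78.

€8,540.78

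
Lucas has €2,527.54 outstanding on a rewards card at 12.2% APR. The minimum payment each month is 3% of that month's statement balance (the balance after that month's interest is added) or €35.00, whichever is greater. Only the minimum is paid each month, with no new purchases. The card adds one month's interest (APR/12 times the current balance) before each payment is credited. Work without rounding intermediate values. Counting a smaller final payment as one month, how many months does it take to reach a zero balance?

79 months

Monthly rate r = 12.2%/12 = 1.01667% = 0.0101667.
While 3% of the post-interest balance exceeds €35.00, each month B ← (B·(1+r))·(1 − 0.03), i.e. B shrinks by the factor (1+r)·0.97 = 0.97986.
This holds for months 1–39. Entering month 40 the balance is €1,143.20; 3% of the post-interest balance is now below €35.00, so the flat €35.00 minimum applies from here.
From month 40 a fixed €35.00 at rate r clears €1,143.20 in 40 more payments. Total: 39 + 40 = 79 months.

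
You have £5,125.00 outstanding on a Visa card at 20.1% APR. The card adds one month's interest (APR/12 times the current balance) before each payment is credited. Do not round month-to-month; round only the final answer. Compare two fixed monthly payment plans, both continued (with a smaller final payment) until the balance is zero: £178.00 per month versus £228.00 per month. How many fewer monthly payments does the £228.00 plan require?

Monthly rate r = 20.1%/12 = 1.675% = 0.01675.
At £178.00/mo: n = ⌈−ln(1 − rB₀/P)/ln(1+r)⌉ = 40 payments (last £112.42); total interest = total paid − £5,125.00 = £1,929.42.
At £228.00/mo: 29 payments (last £100.71); total interest £1,359.71.
Payments saved = 40 − 29 = 11.

11 fewer payments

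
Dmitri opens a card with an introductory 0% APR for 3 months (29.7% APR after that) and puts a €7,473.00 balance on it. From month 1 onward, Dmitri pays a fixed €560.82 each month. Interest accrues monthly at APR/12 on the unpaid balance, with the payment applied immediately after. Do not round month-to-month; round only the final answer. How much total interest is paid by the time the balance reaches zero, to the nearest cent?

Promo months 1–3 at r₀ = 0%/12 = 0; months 4+ at r₁ = 29.7%/12 = 0.02475.
After month 3 (no interest yet): B = €7,473.00 − 3·€560.82 = €5,790.54.
Then at r₁ with €560.82/mo: n₂ = −ln(1 − r₁·B/P)/ln(1+r₁) ≈ 12.07 → 13 more payments.
Total paid = 15·€560.82 + €39.94 = €8,452.24; interest = €8,452.24 − €7,473.00 = €979.24.

€979.24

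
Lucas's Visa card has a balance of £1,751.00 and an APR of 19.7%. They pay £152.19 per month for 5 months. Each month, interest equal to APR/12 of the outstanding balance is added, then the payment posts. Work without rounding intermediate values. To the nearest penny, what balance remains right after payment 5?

Monthly rate r = 19.7%/12 = 1.64167% = 0.0164167.
Each month: B ← B·(1+r) − £152.19.
Month 1: interest £28.75; balance after payment £1,627.56.
Month 2: interest £26.72; balance after payment £1,502.08.
Month 3: interest £24.66; balance after payment £1,374.55.
Month 4: interest £22.57; balance after payment £1,244.93.
Month 5: interest £20.44; balance after payment £1,113.18.

£1,113.18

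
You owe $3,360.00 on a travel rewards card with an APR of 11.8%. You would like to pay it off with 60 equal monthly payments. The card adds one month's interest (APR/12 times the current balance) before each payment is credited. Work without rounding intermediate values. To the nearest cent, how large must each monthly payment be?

$74.40

Monthly rate r = 11.8%/12 = 0.983333% = 0.00983333.
Level-payment amortization: P = B₀·r / (1 − (1+r)^(−n)) = 3360.00·0.00983333 / (1 − 1.00983^(−60)).
Denominator 1 − (1+r)^(−60) = 0.444072864.
P = 33.04 / 0.444072864 ≈ 74.40.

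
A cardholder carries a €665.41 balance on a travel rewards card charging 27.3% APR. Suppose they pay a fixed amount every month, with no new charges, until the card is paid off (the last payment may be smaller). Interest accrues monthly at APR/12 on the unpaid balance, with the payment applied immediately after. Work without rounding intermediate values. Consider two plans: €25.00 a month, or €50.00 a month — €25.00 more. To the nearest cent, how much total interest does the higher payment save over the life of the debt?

€232.25

Monthly rate r = 27.3%/12 = 2.275% = 0.02275.
At €25.00/mo: n = ⌈−ln(1 − rB₀/P)/ln(1+r)⌉ = 42 payments (last €8.84); total interest = total paid − €665.41 = €368.43.
At €50.00/mo: 17 payments (last €1.59); total interest €136.18.
Interest saved = €368.43 − €136.18 = €232.25.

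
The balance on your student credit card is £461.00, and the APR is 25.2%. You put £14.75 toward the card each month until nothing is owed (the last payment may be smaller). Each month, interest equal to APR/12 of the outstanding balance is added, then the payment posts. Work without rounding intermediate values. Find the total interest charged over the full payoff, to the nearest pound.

Monthly rate r = 25.2%/12 = 2.1% = 0.021.
Payoff takes n = ⌈−ln(1 − rB₀/P)/ln(1+r)⌉ = ⌈51.394⌉ = 52 payments; the last is £5.85.
Total paid = 51·£14.75 + £5.85 = £758.10.
Total interest = total paid − principal = £758.10 − £461.00 = £297.10.

£297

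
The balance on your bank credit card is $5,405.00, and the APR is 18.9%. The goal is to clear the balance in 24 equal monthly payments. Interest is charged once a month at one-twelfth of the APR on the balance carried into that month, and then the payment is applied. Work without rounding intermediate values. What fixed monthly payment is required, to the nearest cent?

$272.20

Monthly rate r = 18.9%/12 = 1.575% = 0.01575.
Level-payment amortization: P = B₀·r / (1 − (1+r)^(−n)) = 5405.00·0.01575 / (1 − 1.01575^(−24)).
Denominator 1 − (1+r)^(−24) = 0.312747931.
P = 85.1287 / 0.312747931 ≈ 272.20.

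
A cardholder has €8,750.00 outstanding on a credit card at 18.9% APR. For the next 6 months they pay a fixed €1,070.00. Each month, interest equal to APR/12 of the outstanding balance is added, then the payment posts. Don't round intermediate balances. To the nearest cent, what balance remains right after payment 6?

€2,931.97

Monthly rate r = 18.9%/12 = 1.575% = 0.01575.
Each month: B ← B·(1+r) − €1,070.00.
Month 1: interest €137.81; balance after payment €7,817.81.
Month 2: interest €123.13; balance after payment €6,870.94.
Month 3: interest €108.22; balance after payment €5,909.16.
Month 4: interest €93.07; balance after payment €4,932.23.
Month 5: interest €77.68; balance after payment €3,939.91.
Month 6: interest €62.05; balance after payment €2,931.97.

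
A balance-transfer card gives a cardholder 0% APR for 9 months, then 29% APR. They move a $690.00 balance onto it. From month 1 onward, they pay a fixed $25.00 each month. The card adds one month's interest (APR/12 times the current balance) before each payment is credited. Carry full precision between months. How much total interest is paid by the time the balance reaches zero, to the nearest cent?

$159.94

Promo months 1–9 at r₀ = 0%/12 = 0; months 10+ at r₁ = 29%/12 = 0.0241667.
After month 9 (no interest yet): B = $690.00 − 9·$25.00 = $465.00.
Then at r₁ with $25.00/mo: n₂ = −ln(1 − r₁·B/P)/ln(1+r₁) ≈ 25.00 → 25 more payments.
Total paid = 33·$25.00 + $24.94 = $849.94; interest = $849.94 − $690.00 = $159.94.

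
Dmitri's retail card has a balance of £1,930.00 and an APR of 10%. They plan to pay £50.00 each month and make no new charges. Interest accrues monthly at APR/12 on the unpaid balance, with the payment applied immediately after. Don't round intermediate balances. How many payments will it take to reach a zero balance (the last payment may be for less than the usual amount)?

Monthly rate r = 10%/12 = 0.833333% = 0.00833333.
Recurrence: B ← B·(1+r) − £50.00.
Month 1: interest £16.08; balance after payment £1,896.08.
Month 2: interest £15.80; balance after payment £1,861.88.
Closed form: n = −ln(1 − rB₀/P)/ln(1+r) = −ln(0.67833)/ln(1.00833) ≈ 46.768, so the balance reaches zero during payment 47.

47 payments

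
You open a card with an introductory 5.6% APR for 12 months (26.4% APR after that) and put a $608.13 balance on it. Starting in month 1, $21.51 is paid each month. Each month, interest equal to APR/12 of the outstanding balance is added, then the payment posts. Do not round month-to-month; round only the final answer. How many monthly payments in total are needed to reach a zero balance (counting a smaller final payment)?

Promo months 1–12 at r₀ = 5.6%/12 = 0.00466667; months 13+ at r₁ = 26.4%/12 = 0.022.
After month 12: iterate B ← B·(1+r₀) − $21.51 for 12 months → $378.22.
Then at r₁ with $21.51/mo: n₂ = −ln(1 − r₁·B/P)/ln(1+r₁) ≈ 22.48 → 23 more payments.

35 payments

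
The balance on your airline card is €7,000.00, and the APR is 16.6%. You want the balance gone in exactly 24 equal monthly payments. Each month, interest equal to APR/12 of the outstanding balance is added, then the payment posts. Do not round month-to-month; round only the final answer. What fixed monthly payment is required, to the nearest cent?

Monthly rate r = 16.6%/12 = 1.38333% = 0.0138333.
Level-payment amortization: P = B₀·r / (1 − (1+r)^(−n)) = 7000.00·0.0138333 / (1 − 1.01383^(−24)).
Denominator 1 − (1+r)^(−24) = 0.280878267.
P = 96.8333 / 0.280878267 ≈ 344.75.

€344.75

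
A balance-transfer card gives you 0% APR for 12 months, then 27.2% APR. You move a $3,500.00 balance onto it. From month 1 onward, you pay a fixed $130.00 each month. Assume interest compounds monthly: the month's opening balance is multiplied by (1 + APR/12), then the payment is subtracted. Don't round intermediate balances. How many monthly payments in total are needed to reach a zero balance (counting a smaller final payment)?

Promo months 1–12 at r₀ = 0%/12 = 0; months 13+ at r₁ = 27.2%/12 = 0.0226667.
After month 12 (no interest yet): B = $3,500.00 − 12·$130.00 = $1,940.00.
Then at r₁ with $130.00/mo: n₂ = −ln(1 − r₁·B/P)/ln(1+r₁) ≈ 18.42 → 19 more payments.

31 months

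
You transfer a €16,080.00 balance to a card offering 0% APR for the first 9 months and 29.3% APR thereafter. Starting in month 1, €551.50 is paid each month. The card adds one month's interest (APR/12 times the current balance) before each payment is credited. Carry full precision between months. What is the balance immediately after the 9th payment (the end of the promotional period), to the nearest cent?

€11,116.50

Promo months 1–9 at r₀ = 0%/12 = 0; months 10+ at r₁ = 29.3%/12 = 0.0244167.
After month 9 (no interest yet): B = €16,080.00 − 9·€551.50 = €11,116.50.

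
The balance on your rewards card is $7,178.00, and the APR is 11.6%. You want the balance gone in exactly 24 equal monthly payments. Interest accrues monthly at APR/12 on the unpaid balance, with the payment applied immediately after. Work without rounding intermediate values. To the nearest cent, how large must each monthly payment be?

Monthly rate r = 11.6%/12 = 0.966667% = 0.00966667.
Level-payment amortization: P = B₀·r / (1 − (1+r)^(−n)) = 7178.00·0.00966667 / (1 − 1.00967^(−24)).
Denominator 1 − (1+r)^(−24) = 0.206169916.
P = 69.3873 / 0.206169916 ≈ 336.55.

$336.55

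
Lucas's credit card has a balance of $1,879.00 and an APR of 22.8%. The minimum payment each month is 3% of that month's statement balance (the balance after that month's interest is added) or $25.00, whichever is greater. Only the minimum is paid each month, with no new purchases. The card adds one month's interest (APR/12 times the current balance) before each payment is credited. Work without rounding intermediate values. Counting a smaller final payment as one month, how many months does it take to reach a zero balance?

Monthly rate r = 22.8%/12 = 1.9% = 0.019.
While 3% of the post-interest balance exceeds $25.00, each month B ← (B·(1+r))·(1 − 0.03), i.e. B shrinks by the factor (1+r)·0.97 = 0.98843.
This holds for months 1–72. Entering month 73 the balance is $812.89; 3% of the post-interest balance is now below $25.00, so the flat $25.00 minimum applies from here.
From month 73 a fixed $25.00 at rate r clears $812.89 in 52 more payments. Total: 72 + 52 = 124 months.

124 months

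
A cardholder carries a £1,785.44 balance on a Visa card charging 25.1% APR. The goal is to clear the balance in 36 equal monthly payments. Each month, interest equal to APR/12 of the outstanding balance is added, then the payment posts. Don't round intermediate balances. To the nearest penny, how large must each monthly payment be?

£71.08

Monthly rate r = 25.1%/12 = 2.09167% = 0.0209167.
Level-payment amortization: P = B₀·r / (1 − (1+r)^(−n)) = 1785.44·0.0209167 / (1 − 1.02092^(−36)).
Denominator 1 − (1+r)^(−36) = 0.525376298.
P = 37.3455 / 0.525376298 ≈ 71.08.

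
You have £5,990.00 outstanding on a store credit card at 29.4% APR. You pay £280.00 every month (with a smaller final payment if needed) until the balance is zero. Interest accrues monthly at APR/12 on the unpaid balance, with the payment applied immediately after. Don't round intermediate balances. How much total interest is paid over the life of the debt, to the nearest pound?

Monthly rate r = 29.4%/12 = 2.45% = 0.0245.
Payoff takes n = ⌈−ln(1 − rB₀/P)/ln(1+r)⌉ = ⌈30.680⌉ = 31 payments; the last is £191.14.
Total paid = 30·£280.00 + £191.14 = £8,591.14.
Total interest = total paid − principal = £8,591.14 − £5,990.00 = £2,601.14.

£2,601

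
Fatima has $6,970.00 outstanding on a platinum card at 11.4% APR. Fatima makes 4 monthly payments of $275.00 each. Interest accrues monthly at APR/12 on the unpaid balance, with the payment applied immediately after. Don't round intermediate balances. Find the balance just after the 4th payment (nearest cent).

$6,122.88

Monthly rate r = 11.4%/12 = 0.95% = 0.0095.
Each month: B ← B·(1+r) − $275.00.
Month 1: interest $66.22; balance after payment $6,761.22.
Month 2: interest $64.23; balance after payment $6,550.45.
Month 3: interest $62.23; balance after payment $6,337.68.
Month 4: interest $60.21; balance after payment $6,122.88.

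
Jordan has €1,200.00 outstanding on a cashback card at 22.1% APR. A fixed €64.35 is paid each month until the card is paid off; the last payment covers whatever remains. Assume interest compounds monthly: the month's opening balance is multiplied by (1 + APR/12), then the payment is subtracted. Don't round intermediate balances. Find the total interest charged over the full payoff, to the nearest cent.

€283.62

Monthly rate r = 22.1%/12 = 1.84167% = 0.0184167.
Payoff takes n = ⌈−ln(1 − rB₀/P)/ln(1+r)⌉ = ⌈23.055⌉ = 24 payments; the last is €3.57.
Total paid = 23·€64.35 + €3.57 = €1,483.62.
Total interest = total paid − principal = €1,483.62 − €1,200.00 = €283.62.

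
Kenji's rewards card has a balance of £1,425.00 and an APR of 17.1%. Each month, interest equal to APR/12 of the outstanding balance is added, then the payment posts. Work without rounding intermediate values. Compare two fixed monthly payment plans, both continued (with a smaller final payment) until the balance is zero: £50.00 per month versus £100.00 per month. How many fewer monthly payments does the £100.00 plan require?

Monthly rate r = 17.1%/12 = 1.425% = 0.01425.
At £50.00/mo: n = ⌈−ln(1 − rB₀/P)/ln(1+r)⌉ = 37 payments (last £41.42); total interest = total paid − £1,425.00 = £416.42.
At £100.00/mo: 17 payments (last £4.19); total interest £179.19.
Payments saved = 37 − 17 = 20.

20 fewer payments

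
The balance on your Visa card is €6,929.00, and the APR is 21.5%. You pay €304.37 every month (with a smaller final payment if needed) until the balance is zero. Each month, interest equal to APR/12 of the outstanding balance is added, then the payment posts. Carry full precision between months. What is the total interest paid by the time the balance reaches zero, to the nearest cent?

€2,053.56

Monthly rate r = 21.5%/12 = 1.79167% = 0.0179167.
Payoff takes n = ⌈−ln(1 − rB₀/P)/ln(1+r)⌉ = ⌈29.510⌉ = 30 payments; the last is €155.83.
Total paid = 29·€304.37 + €155.83 = €8,982.56.
Total interest = total paid − principal = €8,982.56 − €6,929.00 = €2,053.56.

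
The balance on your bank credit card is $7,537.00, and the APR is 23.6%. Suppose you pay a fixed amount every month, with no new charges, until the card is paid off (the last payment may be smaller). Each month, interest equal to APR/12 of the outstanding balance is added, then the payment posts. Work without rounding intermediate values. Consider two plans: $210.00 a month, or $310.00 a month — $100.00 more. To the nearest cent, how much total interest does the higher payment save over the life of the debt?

Monthly rate r = 23.6%/12 = 1.96667% = 0.0196667.
At $210.00/mo: n = ⌈−ln(1 − rB₀/P)/ln(1+r)⌉ = 63 payments (last $174.47); total interest = total paid − $7,537.00 = $5,657.47.
At $310.00/mo: 34 payments (last $122.99); total interest $2,815.99.
Interest saved = $5,657.47 − $2,815.99 = $2,841.48.

$2,841.48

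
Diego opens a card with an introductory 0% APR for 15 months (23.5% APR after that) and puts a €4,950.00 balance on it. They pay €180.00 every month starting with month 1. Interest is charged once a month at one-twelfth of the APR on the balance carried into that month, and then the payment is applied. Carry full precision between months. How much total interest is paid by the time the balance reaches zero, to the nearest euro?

€356

Promo months 1–15 at r₀ = 0%/12 = 0; months 16+ at r₁ = 23.5%/12 = 0.0195833.
After month 15 (no interest yet): B = €4,950.00 − 15·€180.00 = €2,250.00.
Then at r₁ with €180.00/mo: n₂ = −ln(1 − r₁·B/P)/ln(1+r₁) ≈ 14.48 → 15 more payments.
Total paid = 29·€180.00 + €86.24 = €5,306.24; interest = €5,306.24 − €4,950.00 = €356.24.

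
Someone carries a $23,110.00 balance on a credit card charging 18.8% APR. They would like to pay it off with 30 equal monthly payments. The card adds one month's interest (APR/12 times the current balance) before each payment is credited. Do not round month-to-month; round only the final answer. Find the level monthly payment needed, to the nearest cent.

Monthly rate r = 18.8%/12 = 1.56667% = 0.0156667.
Level-payment amortization: P = B₀·r / (1 − (1+r)^(−n)) = 23110.00·0.0156667 / (1 − 1.01567^(−30)).
Denominator 1 − (1+r)^(−30) = 0.372716282.
P = 362.057 / 0.372716282 ≈ 971.40.

$971.40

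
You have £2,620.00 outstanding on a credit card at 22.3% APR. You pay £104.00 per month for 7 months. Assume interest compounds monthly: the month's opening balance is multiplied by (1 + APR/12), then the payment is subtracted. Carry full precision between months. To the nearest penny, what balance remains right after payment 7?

Monthly rate r = 22.3%/12 = 1.85833% = 0.0185833.
Each month: B ← B·(1+r) − £104.00.
Month 1: interest £48.69; balance after payment £2,564.69.
Month 2: interest £47.66; balance after payment £2,508.35.
Month 3: interest £46.61; balance after payment £2,450.96.
Month 4: interest £45.55; balance after payment £2,392.51.
Month 5: interest £44.46; balance after payment £2,332.97.
Month 6: interest £43.35; balance after payment £2,272.32.
Month 7: interest £42.23; balance after payment £2,210.55.

£2,210.55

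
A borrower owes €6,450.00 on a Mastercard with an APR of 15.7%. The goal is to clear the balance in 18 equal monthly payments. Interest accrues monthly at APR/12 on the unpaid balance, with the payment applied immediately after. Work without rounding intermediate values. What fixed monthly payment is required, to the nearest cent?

Monthly rate r = 15.7%/12 = 1.30833% = 0.0130833.
Level-payment amortization: P = B₀·r / (1 − (1+r)^(−n)) = 6450.00·0.0130833 / (1 − 1.01308^(−18)).
Denominator 1 − (1+r)^(−18) = 0.208616615.
P = 84.3875 / 0.208616615 ≈ 404.51.

€404.51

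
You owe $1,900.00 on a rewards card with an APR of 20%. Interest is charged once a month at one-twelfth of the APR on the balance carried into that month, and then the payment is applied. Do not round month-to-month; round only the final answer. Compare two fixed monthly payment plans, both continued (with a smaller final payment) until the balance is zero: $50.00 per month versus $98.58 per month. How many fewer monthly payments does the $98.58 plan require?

37 fewer payments

Monthly rate r = 20%/12 = 1.66667% = 0.0166667.
At $50.00/mo: n = ⌈−ln(1 − rB₀/P)/ln(1+r)⌉ = 61 payments (last $35.01); total interest = total paid − $1,900.00 = $1,135.01.
At $98.58/mo: 24 payments (last $43.72); total interest $411.06.
Payments saved = 61 − 24 = 37.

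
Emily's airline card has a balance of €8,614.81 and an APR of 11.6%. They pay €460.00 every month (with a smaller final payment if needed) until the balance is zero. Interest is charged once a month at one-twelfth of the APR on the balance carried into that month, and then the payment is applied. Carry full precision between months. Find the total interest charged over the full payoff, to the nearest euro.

Monthly rate r = 11.6%/12 = 0.966667% = 0.00966667.
Payoff takes n = ⌈−ln(1 − rB₀/P)/ln(1+r)⌉ = ⌈20.760⌉ = 21 payments; the last is €349.94.
Total paid = 20·€460.00 + €349.94 = €9,549.94.
Total interest = total paid − principal = €9,549.94 − €8,614.81 = €935.13.

€935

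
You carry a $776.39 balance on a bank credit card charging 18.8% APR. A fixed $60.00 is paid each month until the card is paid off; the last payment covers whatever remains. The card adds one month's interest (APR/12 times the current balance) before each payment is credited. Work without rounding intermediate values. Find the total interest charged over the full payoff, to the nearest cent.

Monthly rate r = 18.8%/12 = 1.56667% = 0.0156667.
Payoff takes n = ⌈−ln(1 − rB₀/P)/ln(1+r)⌉ = ⌈14.574⌉ = 15 payments; the last is $34.55.
Total paid = 14·$60.00 + $34.55 = $874.55.
Total interest = total paid − principal = $874.55 − $776.39 = $98.16.

$98.16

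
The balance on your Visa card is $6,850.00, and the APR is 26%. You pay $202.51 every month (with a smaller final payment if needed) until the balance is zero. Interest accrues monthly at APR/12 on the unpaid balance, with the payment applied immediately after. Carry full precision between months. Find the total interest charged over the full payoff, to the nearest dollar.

Monthly rate r = 26%/12 = 2.16667% = 0.0216667.
Payoff takes n = ⌈−ln(1 − rB₀/P)/ln(1+r)⌉ = ⌈61.584⌉ = 62 payments; the last is $118.87.
Total paid = 61·$202.51 + $118.87 = $12,471.98.
Total interest = total paid − principal = $12,471.98 − $6,850.00 = $5,621.98.

$5,622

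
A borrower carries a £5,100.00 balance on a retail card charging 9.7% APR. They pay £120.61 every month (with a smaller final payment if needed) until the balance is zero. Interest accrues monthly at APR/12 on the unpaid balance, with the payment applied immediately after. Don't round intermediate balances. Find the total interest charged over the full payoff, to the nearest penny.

Monthly rate r = 9.7%/12 = 0.808333% = 0.00808333.
Payoff takes n = ⌈−ln(1 − rB₀/P)/ln(1+r)⌉ = ⌈51.951⌉ = 52 payments; the last is £114.78.
Total paid = 51·£120.61 + £114.78 = £6,265.89.
Total interest = total paid − principal = £6,265.89 − £5,100.00 = £1,165.89.

£1,165.89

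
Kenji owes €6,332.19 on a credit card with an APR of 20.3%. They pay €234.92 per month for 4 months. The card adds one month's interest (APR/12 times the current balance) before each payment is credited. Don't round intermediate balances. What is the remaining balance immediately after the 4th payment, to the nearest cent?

€5,807.87

Monthly rate r = 20.3%/12 = 1.69167% = 0.0169167.
Each month: B ← B·(1+r) − €234.92.
Month 1: interest €107.12; balance after payment €6,204.39.
Month 2: interest €104.96; balance after payment €6,074.43.
Month 3: interest €102.76; balance after payment €5,942.27.
Month 4: interest €100.52; balance after payment €5,807.87.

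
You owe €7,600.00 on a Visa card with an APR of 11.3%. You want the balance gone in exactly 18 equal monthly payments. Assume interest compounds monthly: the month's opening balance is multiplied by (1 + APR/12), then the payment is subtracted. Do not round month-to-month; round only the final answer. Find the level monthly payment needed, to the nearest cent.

Monthly rate r = 11.3%/12 = 0.941667% = 0.00941667.
Level-payment amortization: P = B₀·r / (1 − (1+r)^(−n)) = 7600.00·0.00941667 / (1 − 1.00942^(−18)).
Denominator 1 − (1+r)^(−18) = 0.155243545.
P = 71.5667 / 0.155243545 ≈ 461.00.

€461.00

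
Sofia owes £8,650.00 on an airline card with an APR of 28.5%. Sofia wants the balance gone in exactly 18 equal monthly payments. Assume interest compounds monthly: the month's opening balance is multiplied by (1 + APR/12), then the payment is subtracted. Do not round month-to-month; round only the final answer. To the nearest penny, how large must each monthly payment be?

Monthly rate r = 28.5%/12 = 2.375% = 0.02375.
Level-payment amortization: P = B₀·r / (1 − (1+r)^(−n)) = 8650.00·0.02375 / (1 − 1.02375^(−18)).
Denominator 1 − (1+r)^(−18) = 0.344595326.
P = 205.438 / 0.344595326 ≈ 596.17.

£596.17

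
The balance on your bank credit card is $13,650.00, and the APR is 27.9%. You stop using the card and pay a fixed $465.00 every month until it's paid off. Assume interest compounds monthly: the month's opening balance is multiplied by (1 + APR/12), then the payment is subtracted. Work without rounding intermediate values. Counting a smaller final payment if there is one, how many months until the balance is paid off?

50 months

Monthly rate r = 27.9%/12 = 2.325% = 0.02325.
Recurrence: B ← B·(1+r) − $465.00.
Month 1: interest $317.36; balance after payment $13,502.36.
Month 2: interest $313.93; balance after payment $13,351.29.
Closed form: n = −ln(1 − rB₀/P)/ln(1+r) = −ln(0.3175)/ln(1.02325) ≈ 49.917, so the balance reaches zero during payment 50.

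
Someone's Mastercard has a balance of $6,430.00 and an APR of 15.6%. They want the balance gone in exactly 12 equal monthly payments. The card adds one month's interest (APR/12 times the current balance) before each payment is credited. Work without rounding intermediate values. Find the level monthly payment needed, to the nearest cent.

Monthly rate r = 15.6%/12 = 1.3% = 0.013.
Level-payment amortization: P = B₀·r / (1 − (1+r)^(−n)) = 6430.00·0.013 / (1 − 1.013^(−12)).
Denominator 1 − (1+r)^(−12) = 0.143580286.
P = 83.59 / 0.143580286 ≈ 582.18.

$582.18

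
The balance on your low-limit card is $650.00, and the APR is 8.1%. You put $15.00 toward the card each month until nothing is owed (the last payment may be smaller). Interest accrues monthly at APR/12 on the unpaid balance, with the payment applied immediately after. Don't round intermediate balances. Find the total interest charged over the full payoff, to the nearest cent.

$121.53

Monthly rate r = 8.1%/12 = 0.675% = 0.00675.
Payoff takes n = ⌈−ln(1 − rB₀/P)/ln(1+r)⌉ = ⌈51.435⌉ = 52 payments; the last is $6.53.
Total paid = 51·$15.00 + $6.53 = $771.53.
Total interest = total paid − principal = $771.53 − $650.00 = $121.53.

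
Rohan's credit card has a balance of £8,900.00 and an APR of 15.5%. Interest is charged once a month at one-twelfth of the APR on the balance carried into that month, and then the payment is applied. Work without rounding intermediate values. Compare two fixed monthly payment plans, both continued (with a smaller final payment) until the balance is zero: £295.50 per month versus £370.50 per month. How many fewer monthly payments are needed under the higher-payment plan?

Monthly rate r = 15.5%/12 = 1.29167% = 0.0129167.
At £295.50/mo: n = ⌈−ln(1 − rB₀/P)/ln(1+r)⌉ = 39 payments (last £115.96); total interest = total paid − £8,900.00 = £2,444.96.
At £370.50/mo: 29 payments (last £349.93); total interest £1,823.93.
Payments saved = 39 − 29 = 10.

10 fewer payments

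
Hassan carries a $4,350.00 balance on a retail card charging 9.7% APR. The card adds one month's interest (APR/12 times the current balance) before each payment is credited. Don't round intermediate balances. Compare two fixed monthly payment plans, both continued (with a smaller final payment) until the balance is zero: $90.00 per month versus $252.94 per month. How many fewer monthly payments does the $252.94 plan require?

Monthly rate r = 9.7%/12 = 0.808333% = 0.00808333.
At $90.00/mo: n = ⌈−ln(1 − rB₀/P)/ln(1+r)⌉ = 62 payments (last $48.54); total interest = total paid − $4,350.00 = $1,188.54.
At $252.94/mo: 19 payments (last $149.90); total interest $352.82.
Payments saved = 62 − 19 = 43.

43 fewer payments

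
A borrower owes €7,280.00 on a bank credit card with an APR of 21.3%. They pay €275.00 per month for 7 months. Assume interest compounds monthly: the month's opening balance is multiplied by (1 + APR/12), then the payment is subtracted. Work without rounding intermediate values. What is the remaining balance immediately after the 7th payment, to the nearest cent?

Monthly rate r = 21.3%/12 = 1.775% = 0.01775.
Each month: B ← B·(1+r) − €275.00.
Month 1: interest €129.22; balance after payment €7,134.22.
Month 2: interest €126.63; balance after payment €6,985.85.
Month 3: interest €124.00; balance after payment €6,834.85.
Month 4: interest €121.32; balance after payment €6,681.17.
Month 5: interest €118.59; balance after payment €6,524.76.
Month 6: interest €115.81; balance after payment €6,365.58.
Month 7: interest €112.99; balance after payment €6,203.56.

€6,203.56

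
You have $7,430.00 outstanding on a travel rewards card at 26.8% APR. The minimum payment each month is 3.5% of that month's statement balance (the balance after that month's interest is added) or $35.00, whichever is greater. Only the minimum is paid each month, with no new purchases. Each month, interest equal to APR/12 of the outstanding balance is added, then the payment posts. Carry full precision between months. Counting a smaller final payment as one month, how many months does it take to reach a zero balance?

Monthly rate r = 26.8%/12 = 2.23333% = 0.0223333.
While 3.5% of the post-interest balance exceeds $35.00, each month B ← (B·(1+r))·(1 − 0.035), i.e. B shrinks by the factor (1+r)·0.965 = 0.98655.
This holds for months 1–150. Entering month 151 the balance is $974.91; 3.5% of the post-interest balance is now below $35.00, so the flat $35.00 minimum applies from here.
From month 151 a fixed $35.00 at rate r clears $974.91 in 45 more payments. Total: 150 + 45 = 195 months.

195 months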